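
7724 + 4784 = 12508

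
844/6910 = 422/3455≈0.122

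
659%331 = 328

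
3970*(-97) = -385090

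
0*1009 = 0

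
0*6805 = 0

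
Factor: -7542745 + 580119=-1*2^1*11^1*19^1*16657^1=-6962626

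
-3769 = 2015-5784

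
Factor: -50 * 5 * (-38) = 2^2 * 5^3 * 19^1 = 9500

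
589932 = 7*84276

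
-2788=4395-7183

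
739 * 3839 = 2837021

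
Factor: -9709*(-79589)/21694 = 2^(-1)*7^1*19^1*73^1*10847^(-1)*79589^1 = 772729601/21694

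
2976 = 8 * 372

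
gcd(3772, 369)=41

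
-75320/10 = -7532 = -7532.00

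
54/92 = 27/46 ≈ 0.587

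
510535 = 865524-354989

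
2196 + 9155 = 11351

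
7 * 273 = 1911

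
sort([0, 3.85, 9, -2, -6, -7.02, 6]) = [-7.02, -6, -2, 0, 3.85, 6, 9]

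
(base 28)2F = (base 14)51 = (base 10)71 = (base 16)47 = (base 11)65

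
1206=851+355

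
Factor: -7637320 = -1*2^3*5^1*431^1*443^1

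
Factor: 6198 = 2^1*3^1*1033^1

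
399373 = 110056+289317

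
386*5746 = 2217956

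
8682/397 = 21+345/397 ≈ 21.87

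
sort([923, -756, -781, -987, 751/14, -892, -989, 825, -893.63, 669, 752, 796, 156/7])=[-989, -987, -893.63, -892, -781, -756, 156/7, 751/14, 669, 752, 796, 825, 923]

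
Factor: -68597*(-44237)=31^1*1427^1*68597^1=3034525489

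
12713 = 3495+9218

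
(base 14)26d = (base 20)149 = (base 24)k9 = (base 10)489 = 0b111101001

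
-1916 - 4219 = -6135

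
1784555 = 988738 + 795817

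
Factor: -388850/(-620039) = 2^1*5^2*11^1*877^(-1) = 550/877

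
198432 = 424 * 468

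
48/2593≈0.0185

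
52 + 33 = 85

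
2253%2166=87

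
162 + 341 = 503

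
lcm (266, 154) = 2926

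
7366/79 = 93+19/79 ≈ 93.24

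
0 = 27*0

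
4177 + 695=4872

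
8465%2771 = 152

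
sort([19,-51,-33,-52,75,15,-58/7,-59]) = [-59,-52,-51,-33,-58/7,15,19,75]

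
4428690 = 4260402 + 168288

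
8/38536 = 1/4817 ≈ 0.000208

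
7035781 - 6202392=833389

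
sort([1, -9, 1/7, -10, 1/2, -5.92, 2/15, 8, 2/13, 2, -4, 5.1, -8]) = [-10, -9, -8, -5.92, -4, 2/15, 1/7, 2/13, 1/2, 1, 2, 5.1, 8]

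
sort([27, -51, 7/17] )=[-51, 7/17, 27] 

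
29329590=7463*3930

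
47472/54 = 7912/9≈879.11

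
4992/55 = 90 + 42/55 ≈ 90.76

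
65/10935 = 13/2187 ≈ 0.00594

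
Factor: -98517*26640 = -1*2^4*3^3*5^1*37^1*32839^1 = -2624492880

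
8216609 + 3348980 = 11565589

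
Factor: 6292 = 2^2*11^2*13^1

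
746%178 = 34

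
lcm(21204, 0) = 0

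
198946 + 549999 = 748945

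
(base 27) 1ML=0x540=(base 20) 374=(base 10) 1344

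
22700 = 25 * 908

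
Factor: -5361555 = -1*3^1*5^1*357437^1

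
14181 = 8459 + 5722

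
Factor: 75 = 3^1 * 5^2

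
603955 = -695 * (-869)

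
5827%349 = 243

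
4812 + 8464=13276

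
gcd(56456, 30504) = 8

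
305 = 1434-1129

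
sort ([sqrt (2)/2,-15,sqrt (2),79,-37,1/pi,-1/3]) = [-37,-15,-1/3,1/pi,sqrt (2)/2,sqrt (2),79]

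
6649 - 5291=1358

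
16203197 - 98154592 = -81951395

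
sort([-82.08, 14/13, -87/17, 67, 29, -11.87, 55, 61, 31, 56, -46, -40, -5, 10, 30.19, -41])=[-82.08, -46, -41, -40, -11.87, -87/17, -5, 14/13, 10, 29, 30.19, 31, 55, 56, 61, 67]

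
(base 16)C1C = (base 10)3100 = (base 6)22204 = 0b110000011100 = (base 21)70D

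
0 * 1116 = 0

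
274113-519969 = -245856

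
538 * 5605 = 3015490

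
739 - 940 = -201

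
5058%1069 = 782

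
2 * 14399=28798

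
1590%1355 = 235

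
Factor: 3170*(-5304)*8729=-1*2^4*3^1*5^1*7^1*13^1*17^1*29^1*43^1*317^1=-146766612720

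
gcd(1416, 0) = 1416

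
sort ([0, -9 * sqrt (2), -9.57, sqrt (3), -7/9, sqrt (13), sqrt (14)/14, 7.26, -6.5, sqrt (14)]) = [-9 * sqrt (2), -9.57, -6.5, -7/9, 0, sqrt (14)/14, sqrt (3), sqrt (13), sqrt (14), 7.26]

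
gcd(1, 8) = 1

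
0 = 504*0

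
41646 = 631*66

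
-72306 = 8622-80928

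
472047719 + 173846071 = 645893790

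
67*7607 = 509669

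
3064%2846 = 218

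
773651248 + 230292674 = 1003943922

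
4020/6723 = 1340/2241 ≈ 0.598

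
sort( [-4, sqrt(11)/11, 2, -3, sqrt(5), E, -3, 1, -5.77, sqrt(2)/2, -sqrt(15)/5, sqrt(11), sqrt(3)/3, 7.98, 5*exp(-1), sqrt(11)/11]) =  [-5.77, -4, -3, -3, -sqrt(15)/5, sqrt(11)/11, sqrt(11)/11, sqrt(3)/3, sqrt(2)/2, 1, 5*exp(-1), 2, sqrt(5), E, sqrt(11), 7.98]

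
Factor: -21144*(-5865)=2^3*3^2*5^1*17^1*23^1*881^1=124009560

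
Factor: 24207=3^1 * 8069^1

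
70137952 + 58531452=128669404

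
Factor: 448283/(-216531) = -1*3^(-2)*7^(-2)*11^1*83^1 = -913/441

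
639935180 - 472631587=167303593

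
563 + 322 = 885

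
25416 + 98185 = 123601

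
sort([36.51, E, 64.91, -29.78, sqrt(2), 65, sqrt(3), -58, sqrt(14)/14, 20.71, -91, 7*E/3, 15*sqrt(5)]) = [-91, -58, -29.78, sqrt(14)/14, sqrt(2), sqrt(3), E, 7*E/3, 20.71, 15*sqrt(5), 36.51, 64.91, 65]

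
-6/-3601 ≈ 0.00167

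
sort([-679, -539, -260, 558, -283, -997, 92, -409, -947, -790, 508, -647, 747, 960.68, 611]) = [-997, -947, -790, -679, -647, -539, -409, -283, -260, 92, 508, 558, 611, 747, 960.68]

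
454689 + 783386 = 1238075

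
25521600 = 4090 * 6240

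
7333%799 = 142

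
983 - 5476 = -4493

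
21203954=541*39194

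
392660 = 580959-188299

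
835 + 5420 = 6255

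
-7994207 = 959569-8953776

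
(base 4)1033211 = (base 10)5093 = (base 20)ced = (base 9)6878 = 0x13e5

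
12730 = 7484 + 5246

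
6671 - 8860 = -2189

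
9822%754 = 20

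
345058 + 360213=705271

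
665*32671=21726215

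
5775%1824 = 303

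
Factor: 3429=3^3*127^1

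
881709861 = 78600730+803109131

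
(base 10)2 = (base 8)2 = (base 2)10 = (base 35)2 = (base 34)2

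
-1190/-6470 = 119/647 ≈ 0.184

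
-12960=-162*80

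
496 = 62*8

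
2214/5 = 442 + 4/5 = 442.80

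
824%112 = 40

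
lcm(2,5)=10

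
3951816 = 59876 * 66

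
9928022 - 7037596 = 2890426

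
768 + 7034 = 7802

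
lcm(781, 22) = 1562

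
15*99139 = 1487085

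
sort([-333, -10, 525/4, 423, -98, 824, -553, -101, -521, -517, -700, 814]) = [-700, -553, -521, -517, -333, -101, -98, -10, 525/4, 423, 814, 824]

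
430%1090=430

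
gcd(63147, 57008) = 7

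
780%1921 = 780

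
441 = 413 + 28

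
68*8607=585276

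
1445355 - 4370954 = -2925599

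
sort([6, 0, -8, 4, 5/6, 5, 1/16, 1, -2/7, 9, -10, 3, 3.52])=[-10, -8, -2/7, 0, 1/16, 5/6, 1, 3, 3.52, 4, 5, 6, 9]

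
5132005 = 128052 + 5003953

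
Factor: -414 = -1*2^1*3^2*23^1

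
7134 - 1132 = 6002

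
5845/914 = 6 + 361/914 ≈ 6.39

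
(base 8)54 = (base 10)44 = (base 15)2e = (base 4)230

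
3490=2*1745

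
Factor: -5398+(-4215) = -1*9613^1 = -9613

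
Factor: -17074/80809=-1*2^1*8537^1*80809^(-1)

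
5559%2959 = 2600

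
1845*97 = 178965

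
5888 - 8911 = -3023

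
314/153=2+8/153≈2.05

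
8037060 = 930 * 8642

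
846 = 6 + 840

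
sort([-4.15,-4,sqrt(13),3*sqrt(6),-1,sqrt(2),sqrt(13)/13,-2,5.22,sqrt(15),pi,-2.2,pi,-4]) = [-4.15,-4,-4,-2.2,-2,-1,sqrt(13)/13,sqrt(2),pi,pi,sqrt(13),sqrt(15),5.22,3*sqrt(6)]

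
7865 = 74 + 7791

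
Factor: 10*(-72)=-1*2^4*3^2*5^1=-720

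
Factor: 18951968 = 2^5 * 7^1 * 19^1 * 61^1 * 73^1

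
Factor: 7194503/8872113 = 3^(-1) * 17^(-1) * 41^(-1) * 4243^(-1) * 7194503^1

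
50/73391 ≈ 0.000681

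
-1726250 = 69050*(-25)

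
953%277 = 122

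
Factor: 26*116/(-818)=-1*2^2*13^1*29^1*409^(-1)=-1508/409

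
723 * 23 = 16629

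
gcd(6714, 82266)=6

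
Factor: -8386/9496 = -1*2^(-2)*7^1*599^1*1187^(-1) = -4193/4748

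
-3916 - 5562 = -9478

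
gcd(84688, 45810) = 2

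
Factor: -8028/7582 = -1*2^1*3^2*17^ (-1) = -18/17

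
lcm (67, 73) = 4891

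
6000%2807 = 386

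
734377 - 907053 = -172676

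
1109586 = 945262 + 164324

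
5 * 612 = 3060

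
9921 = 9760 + 161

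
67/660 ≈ 0.102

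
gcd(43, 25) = 1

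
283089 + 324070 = 607159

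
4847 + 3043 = 7890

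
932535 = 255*3657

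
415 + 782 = 1197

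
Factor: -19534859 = -1*19534859^1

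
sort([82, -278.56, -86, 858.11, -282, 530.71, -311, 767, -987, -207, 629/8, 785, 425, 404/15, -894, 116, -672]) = [-987, -894, -672, -311, -282, -278.56, -207, -86, 404/15, 629/8, 82, 116, 425, 530.71, 767, 785, 858.11]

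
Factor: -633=-1 * 3^1 * 211^1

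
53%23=7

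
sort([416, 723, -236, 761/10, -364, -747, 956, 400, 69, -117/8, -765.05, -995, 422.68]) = [-995, -765.05, -747, -364, -236, -117/8, 69, 761/10, 400, 416, 422.68, 723, 956]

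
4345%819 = 250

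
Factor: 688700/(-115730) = -1*2^1*5^1*97^1*163^(-1) = -970/163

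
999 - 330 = 669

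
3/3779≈0.000794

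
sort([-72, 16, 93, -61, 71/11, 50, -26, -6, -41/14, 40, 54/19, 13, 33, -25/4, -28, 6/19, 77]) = [-72, -61, -28, -26, -25/4, -6, -41/14, 6/19, 54/19, 71/11, 13, 16, 33, 40, 50, 77, 93]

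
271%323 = 271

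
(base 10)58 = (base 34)1o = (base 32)1q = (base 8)72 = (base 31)1r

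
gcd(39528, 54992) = 8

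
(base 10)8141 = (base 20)1071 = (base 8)17715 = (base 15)262b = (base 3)102011112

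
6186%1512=138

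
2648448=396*6688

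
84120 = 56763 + 27357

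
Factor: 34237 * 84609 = 3^2 * 7^2 * 17^1 * 67^1 * 73^1 * 79^1 = 2896758333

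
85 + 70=155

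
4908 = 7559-2651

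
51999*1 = 51999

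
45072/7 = 6438 + 6/7 ≈ 6438.86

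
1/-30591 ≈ -0.0000327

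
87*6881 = 598647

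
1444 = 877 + 567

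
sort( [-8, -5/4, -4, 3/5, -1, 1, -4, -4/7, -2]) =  [-8, -4, -4, -2, -5/4, -1, -4/7, 3/5, 1]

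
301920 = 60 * 5032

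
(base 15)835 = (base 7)5252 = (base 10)1850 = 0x73a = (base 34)1ke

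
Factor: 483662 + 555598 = 2^2 * 3^1 * 5^1 * 17321^1 = 1039260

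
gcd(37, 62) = 1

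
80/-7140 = -4/357 ≈ -0.0112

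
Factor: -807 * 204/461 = -1 * 2^2 * 3^2 * 17^1 * 269^1 * 461^ (-1) = -164628/461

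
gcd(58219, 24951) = 8317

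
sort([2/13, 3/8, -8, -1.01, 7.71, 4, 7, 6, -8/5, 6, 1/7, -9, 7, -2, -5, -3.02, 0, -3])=[-9, -8, -5, -3.02, -3, -2, -8/5, -1.01, 0, 1/7, 2/13, 3/8, 4, 6, 6, 7, 7, 7.71]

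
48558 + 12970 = 61528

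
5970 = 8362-2392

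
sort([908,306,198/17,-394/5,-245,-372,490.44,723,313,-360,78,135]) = [-372,-360,-245,-394/5,198/17,78,135,306,313,490.44,723,908]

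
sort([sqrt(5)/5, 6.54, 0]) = [0, sqrt(5)/5, 6.54]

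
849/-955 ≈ -0.889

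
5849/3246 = 1 + 2603/3246 ≈ 1.80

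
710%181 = 167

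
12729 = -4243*(-3)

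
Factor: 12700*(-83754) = -1*2^3*3^4*5^2*11^1*47^1*127^1 = -1063675800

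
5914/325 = 18 + 64/325 ≈ 18.20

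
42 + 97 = 139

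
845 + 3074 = 3919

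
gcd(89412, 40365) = 3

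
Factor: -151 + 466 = 3^2*5^1*7^1 = 315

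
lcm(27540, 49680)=2533680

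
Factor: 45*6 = 2^1*3^3*5^1 = 270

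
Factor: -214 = -1*2^1*107^1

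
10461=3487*3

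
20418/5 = 4083 + 3/5 = 4083.60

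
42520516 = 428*99347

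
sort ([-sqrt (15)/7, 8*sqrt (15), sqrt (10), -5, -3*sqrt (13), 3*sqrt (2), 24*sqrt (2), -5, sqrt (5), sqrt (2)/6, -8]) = [-3*sqrt (13), -8, -5, -5, -sqrt (15)/7, sqrt (2)/6, sqrt (5), sqrt (10), 3*sqrt (2), 8*sqrt (15), 24*sqrt (2)]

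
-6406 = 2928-9334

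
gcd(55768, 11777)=1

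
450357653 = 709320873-258963220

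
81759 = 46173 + 35586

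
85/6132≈0.0139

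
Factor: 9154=2^1*23^1*199^1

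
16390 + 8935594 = 8951984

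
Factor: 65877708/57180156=11^ (-1) * 13^1 * 173^1 * 211^ (-1) * 2053^ (-1) * 2441^1=5489809/4765013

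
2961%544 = 241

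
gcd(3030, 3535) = 505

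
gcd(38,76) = 38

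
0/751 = 0 = 0.00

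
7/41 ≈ 0.171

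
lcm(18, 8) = 72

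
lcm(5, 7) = 35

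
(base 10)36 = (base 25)1b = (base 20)1g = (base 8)44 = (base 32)14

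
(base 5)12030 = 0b1101111010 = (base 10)890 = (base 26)186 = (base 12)622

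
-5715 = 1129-6844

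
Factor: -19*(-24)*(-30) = -1*2^4*3^2*5^1*19^1 = -13680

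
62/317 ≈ 0.196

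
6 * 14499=86994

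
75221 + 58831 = 134052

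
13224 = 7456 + 5768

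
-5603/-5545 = 1 + 58/5545 ≈ 1.01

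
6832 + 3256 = 10088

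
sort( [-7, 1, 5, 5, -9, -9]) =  [-9, -9, -7, 1, 5, 5]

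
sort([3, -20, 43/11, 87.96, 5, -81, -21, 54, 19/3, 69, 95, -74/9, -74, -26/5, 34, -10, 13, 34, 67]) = [-81, -74, -21, -20, -10, -74/9, -26/5, 3, 43/11, 5, 19/3, 13, 34, 34, 54, 67, 69, 87.96, 95]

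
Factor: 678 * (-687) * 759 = -1 * 2^1 * 3^3 * 11^1 * 23^1 * 113^1 * 229^1 = -353531574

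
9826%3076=598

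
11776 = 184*64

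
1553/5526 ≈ 0.281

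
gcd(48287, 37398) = 1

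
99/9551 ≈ 0.0104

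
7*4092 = 28644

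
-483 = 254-737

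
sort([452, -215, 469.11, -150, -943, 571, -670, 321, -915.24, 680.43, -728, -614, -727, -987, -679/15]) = [-987, -943, -915.24, -728, -727, -670, -614, -215, -150, -679/15, 321, 452, 469.11, 571, 680.43]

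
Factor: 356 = 2^2*89^1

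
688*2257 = 1552816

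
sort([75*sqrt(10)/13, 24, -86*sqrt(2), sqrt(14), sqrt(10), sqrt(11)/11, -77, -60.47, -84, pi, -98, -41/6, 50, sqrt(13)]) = [-86*sqrt(2), -98, -84, -77, -60.47, -41/6, sqrt(11)/11, pi, sqrt(10), sqrt(13), sqrt(14), 75*sqrt(10)/13, 24, 50]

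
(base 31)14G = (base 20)2F1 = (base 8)2115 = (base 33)10C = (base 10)1101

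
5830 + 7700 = 13530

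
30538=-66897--97435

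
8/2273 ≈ 0.00352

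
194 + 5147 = 5341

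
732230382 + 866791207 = 1599021589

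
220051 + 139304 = 359355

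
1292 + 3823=5115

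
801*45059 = 36092259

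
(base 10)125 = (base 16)7d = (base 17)76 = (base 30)45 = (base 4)1331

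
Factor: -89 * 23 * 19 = -1 * 19^1 * 23^1 * 89^1 = -38893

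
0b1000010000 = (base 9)646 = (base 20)168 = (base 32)gg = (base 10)528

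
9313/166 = 56 + 17/166≈56.10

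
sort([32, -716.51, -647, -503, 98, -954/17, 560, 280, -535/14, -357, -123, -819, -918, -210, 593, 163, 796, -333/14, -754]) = [-918, -819, -754, -716.51, -647, -503, -357, -210, -123, -954/17, -535/14, -333/14, 32, 98, 163, 280, 560, 593, 796]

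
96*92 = 8832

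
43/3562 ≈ 0.0121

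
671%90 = 41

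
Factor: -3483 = -1 * 3^4 * 43^1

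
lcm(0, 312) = 0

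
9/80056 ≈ 0.000112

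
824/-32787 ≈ -0.0251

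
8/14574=4/7287 ≈ 0.000549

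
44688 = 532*84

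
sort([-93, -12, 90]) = [-93, -12, 90]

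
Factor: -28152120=-1 * 2^3 * 3^1 * 5^1 * 379^1 * 619^1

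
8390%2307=1469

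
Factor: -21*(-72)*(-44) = -1*2^5*3^3*7^1*11^1 = -66528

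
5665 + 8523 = 14188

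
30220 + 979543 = 1009763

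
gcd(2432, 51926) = 2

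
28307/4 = 7076 + 3/4 = 7076.75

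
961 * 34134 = 32802774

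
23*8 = 184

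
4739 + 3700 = 8439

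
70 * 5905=413350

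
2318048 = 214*10832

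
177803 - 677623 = -499820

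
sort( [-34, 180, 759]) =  [-34, 180, 759]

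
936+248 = 1184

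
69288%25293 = 18702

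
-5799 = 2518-8317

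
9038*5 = 45190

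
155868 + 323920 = 479788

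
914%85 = 64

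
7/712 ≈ 0.00983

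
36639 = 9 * 4071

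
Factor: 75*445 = 3^1*5^3*89^1 = 33375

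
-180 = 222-402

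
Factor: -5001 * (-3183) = 3^2 * 1061^1 * 1667^1 = 15918183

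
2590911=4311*601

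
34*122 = 4148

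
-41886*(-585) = 24503310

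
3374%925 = 599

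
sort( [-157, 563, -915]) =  [-915, -157, 563]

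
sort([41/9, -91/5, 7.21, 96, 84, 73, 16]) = [-91/5, 41/9, 7.21, 16, 73, 84, 96]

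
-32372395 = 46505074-78877469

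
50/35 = 10/7 ≈ 1.43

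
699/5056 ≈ 0.138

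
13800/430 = 1380/43 ≈ 32.09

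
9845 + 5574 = 15419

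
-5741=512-6253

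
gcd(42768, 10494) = 198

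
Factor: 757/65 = 5^(-1) * 13^(-1) * 757^1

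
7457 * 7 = 52199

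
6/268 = 3/134 ≈ 0.0224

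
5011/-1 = -5011 = -5011.00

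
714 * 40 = 28560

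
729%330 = 69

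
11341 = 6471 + 4870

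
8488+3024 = 11512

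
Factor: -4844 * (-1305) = 2^2 * 3^2 * 5^1 * 7^1 * 29^1 * 173^1 = 6321420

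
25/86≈0.291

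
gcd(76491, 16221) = 3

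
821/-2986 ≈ -0.275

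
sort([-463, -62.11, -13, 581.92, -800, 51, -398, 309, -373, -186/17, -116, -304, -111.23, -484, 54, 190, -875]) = [-875, -800, -484, -463, -398, -373, -304, -116, -111.23, -62.11, -13, -186/17, 51, 54, 190, 309, 581.92]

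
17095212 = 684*24993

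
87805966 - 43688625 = 44117341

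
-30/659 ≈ -0.0455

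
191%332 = 191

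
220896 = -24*(-9204)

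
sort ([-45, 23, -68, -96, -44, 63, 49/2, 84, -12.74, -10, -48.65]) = [-96, -68, -48.65, -45, -44, -12.74, -10, 23, 49/2, 63, 84]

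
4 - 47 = -43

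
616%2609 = 616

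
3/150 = 1/50 = 0.02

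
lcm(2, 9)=18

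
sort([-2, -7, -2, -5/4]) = [-7, -2, -2, -5/4]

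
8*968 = 7744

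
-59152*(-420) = 24843840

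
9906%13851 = 9906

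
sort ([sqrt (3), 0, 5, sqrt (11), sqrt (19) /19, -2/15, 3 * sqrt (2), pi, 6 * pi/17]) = [-2/15, 0, sqrt (19) /19, 6 * pi/17, sqrt (3), pi, sqrt (11), 3 * sqrt (2), 5]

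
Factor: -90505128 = -1*2^3*3^1*7^1*538721^1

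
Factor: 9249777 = 3^2 * 1027753^1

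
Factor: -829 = -1*829^1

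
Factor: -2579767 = -1*17^1*263^1*577^1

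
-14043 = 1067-15110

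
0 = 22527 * 0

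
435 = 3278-2843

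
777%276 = 225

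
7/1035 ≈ 0.00676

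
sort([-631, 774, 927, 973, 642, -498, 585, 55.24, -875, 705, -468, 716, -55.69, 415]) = [-875, -631, -498, -468, -55.69, 55.24, 415, 585, 642, 705, 716, 774, 927, 973]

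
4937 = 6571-1634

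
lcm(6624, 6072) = 72864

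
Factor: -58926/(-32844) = 2^(-1)*17^(-1)*61^1 = 61/34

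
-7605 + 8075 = 470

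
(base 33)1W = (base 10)65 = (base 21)32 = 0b1000001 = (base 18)3B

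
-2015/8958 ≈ -0.225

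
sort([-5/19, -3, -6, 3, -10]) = [-10, -6, -3, -5/19, 3]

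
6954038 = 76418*91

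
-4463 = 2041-6504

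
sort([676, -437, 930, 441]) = [-437, 441, 676, 930]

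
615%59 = 25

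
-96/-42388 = 24/10597 ≈ 0.00226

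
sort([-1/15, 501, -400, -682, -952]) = [-952, -682, -400, -1/15, 501]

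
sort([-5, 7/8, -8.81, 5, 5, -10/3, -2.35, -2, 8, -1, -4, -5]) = [-8.81, -5, -5, -4, -10/3, -2.35, -2, -1, 7/8, 5, 5, 8]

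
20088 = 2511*8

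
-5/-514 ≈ 0.00973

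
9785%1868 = 445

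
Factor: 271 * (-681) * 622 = -1 * 2^1 * 3^1 * 227^1 * 271^1 * 311^1 = -114790722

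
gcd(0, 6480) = 6480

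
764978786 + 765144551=1530123337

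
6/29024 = 3/14512 ≈ 0.000207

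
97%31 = 4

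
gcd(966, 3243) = 69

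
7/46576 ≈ 0.000150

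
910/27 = 33 + 19/27 ≈ 33.70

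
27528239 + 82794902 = 110323141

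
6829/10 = 682 + 9/10 = 682.90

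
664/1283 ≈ 0.518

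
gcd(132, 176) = 44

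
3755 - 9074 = -5319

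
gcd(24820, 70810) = 730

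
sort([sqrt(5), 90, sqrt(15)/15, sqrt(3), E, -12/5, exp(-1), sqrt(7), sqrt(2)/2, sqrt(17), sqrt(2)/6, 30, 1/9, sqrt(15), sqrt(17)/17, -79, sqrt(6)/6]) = [-79, -12/5, 1/9, sqrt(2)/6, sqrt(17)/17, sqrt(15)/15, exp(-1), sqrt(6)/6, sqrt(2)/2, sqrt(3), sqrt(5), sqrt(7), E, sqrt(15), sqrt(17), 30, 90]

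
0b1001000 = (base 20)3c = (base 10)72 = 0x48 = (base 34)24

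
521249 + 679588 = 1200837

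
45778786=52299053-6520267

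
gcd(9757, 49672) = 887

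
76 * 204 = 15504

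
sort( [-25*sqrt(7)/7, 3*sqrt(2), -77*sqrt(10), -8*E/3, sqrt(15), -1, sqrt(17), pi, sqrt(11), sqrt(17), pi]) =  [-77*sqrt(10), -25*sqrt(7)/7, -8*E/3, -1, pi, pi, sqrt(11), sqrt(15), sqrt(17), sqrt(17), 3*sqrt(2)]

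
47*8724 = 410028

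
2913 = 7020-4107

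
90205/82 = 1100+5/82 ≈ 1100.06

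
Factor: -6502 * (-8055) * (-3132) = -1 * 2^3 * 3^5 * 5^1 * 29^1 * 179^1 * 3251^1 = -164034146520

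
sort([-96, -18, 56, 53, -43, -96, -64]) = [-96, -96, -64, -43, -18, 53, 56]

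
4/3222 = 2/1611≈0.00124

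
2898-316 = 2582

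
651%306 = 39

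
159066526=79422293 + 79644233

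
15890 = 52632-36742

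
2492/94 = 1246/47≈26.51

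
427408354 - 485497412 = -58089058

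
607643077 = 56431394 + 551211683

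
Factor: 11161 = 11161^1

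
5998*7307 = 43827386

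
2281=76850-74569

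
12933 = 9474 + 3459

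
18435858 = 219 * 84182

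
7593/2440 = 3 + 273/2440 ≈ 3.11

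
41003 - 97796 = -56793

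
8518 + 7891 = 16409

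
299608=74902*4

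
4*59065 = 236260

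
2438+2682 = 5120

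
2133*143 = 305019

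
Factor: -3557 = -1*3557^1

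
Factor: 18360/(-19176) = -1*3^2*5^1*47^(-1) = -45/47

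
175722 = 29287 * 6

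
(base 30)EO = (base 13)282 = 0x1BC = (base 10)444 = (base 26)H2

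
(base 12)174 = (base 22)ac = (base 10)232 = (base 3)22121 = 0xe8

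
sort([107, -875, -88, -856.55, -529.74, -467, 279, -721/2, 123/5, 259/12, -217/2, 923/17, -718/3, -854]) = [-875, -856.55, -854, -529.74, -467, -721/2, -718/3, -217/2, -88, 259/12, 123/5, 923/17, 107, 279]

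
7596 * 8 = 60768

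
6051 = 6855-804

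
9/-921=-3/307 ≈ -0.00977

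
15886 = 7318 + 8568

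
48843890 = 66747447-17903557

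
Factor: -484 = -1 * 2^2 * 11^2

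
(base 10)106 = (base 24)4a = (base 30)3g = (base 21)51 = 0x6a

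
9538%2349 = 142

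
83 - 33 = 50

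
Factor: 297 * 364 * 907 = 2^2 * 3^3 * 7^1 * 11^1 * 13^1 * 907^1 = 98053956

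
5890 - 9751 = -3861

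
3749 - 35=3714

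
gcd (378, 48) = 6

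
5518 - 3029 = 2489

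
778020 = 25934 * 30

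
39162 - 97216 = -58054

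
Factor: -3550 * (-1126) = 2^2 * 5^2 * 71^1 * 563^1 = 3997300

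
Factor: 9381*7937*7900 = 2^2*3^1*5^2*53^1*59^1*79^1*7937^1 = 588210276300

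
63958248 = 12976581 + 50981667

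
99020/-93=-1064 - 68/93 ≈ -1064.73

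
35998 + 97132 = 133130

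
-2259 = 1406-3665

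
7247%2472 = 2303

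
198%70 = 58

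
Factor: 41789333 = 31^1*601^1*2243^1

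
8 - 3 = 5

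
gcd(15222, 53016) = 6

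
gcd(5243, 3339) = 7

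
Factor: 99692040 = 2^3*3^1*5^1*7^1*118681^1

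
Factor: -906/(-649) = 2^1 * 3^1 * 11^(-1) * 59^(-1) * 151^1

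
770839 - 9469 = 761370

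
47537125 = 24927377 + 22609748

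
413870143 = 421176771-7306628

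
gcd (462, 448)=14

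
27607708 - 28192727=-585019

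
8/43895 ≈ 0.000182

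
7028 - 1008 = 6020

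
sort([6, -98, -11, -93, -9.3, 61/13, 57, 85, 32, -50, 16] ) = [-98, -93, -50, -11, -9.3, 61/13, 6, 16, 32, 57, 85] 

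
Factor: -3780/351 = -1*2^2*5^1*7^1*13^(-1) = -140/13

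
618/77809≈0.00794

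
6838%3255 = 328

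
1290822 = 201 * 6422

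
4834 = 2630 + 2204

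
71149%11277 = 3487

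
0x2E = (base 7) 64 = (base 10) 46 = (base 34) 1C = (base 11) 42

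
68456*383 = 26218648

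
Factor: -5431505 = -1*5^1*1086301^1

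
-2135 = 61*(-35)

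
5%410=5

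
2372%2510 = 2372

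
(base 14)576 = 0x43c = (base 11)8a6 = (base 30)164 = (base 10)1084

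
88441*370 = 32723170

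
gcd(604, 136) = 4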